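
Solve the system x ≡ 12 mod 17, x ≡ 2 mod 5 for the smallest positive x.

x ≡ 2 (mod 5) gives x ∈ {2, 7, 12}.
The first of these with x mod 17 = 12 is 12.

12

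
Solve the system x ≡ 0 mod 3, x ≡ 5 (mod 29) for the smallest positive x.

x ≡ 0 (mod 3) gives x ∈ {0, 3, 6, 9, 12, 15, 18, 21, …}.
The first of these with x mod 29 = 5 is 63.

63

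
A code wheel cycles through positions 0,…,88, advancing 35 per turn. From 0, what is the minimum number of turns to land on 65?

40

The inverse of 35 mod 89 is 28 (since 35·28 = 980 ≡ 1).
Multiplying both sides by 28: x ≡ 28·65 = 1820 ≡ 40 (mod 89).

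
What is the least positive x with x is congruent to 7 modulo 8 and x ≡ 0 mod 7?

Since 7·7 ≡ 1 (mod 8), take x = 0 + 7·((7−0)·7 mod 8) = 0 + 7·1 = 7.
Check: 7 mod 8 = 7, 7 mod 7 = 0.

7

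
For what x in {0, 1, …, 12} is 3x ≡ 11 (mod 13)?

8

3⁻¹ ≡ 9 (mod 13) because 3·9 = 27 = 2·13 + 1.
So x ≡ 9·11 = 99 ≡ 8 (mod 13).
Check: 3·8 = 24 = 1·13 + 11.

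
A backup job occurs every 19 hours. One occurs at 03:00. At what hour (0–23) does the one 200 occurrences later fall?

200·19 = 3800.
Dividing 3800 by 24 gives quotient 158 and remainder 8.
(3 + 8) mod 24 = 11.

11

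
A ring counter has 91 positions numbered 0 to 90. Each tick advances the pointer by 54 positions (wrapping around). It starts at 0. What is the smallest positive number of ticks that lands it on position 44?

48

54⁻¹ ≡ 59 (mod 91) because 54·59 = 3186 = 35·91 + 1.
So x ≡ 59·44 = 2596 ≡ 48 (mod 91).
Check: 54·48 = 2592 = 28·91 + 44.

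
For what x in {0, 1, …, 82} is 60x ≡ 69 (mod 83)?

80

60⁻¹ ≡ 18 (mod 83) because 60·18 = 1080 = 13·83 + 1.
Multiplying both sides by 18: x ≡ 18·69 = 1242 ≡ 80 (mod 83).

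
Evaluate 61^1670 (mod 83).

29

By repeated squaring mod 83: 61^1≡61, 61^2≡69, 61^4≡30, 61^8≡70, 61^16≡3, 61^32≡9, 61^64≡81, 61^128≡4, 61^256≡16, 61^512≡7, 61^1024≡49.
1670 = 2 + 4 + 128 + 512 + 1024, so 61^1670 ≡ 69·30·4·7·49 ≡ 29 (mod 83).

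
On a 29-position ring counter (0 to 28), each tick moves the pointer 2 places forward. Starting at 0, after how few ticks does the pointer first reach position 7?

2⁻¹ ≡ 15 (mod 29) because 2·15 = 30 = 1·29 + 1.
Multiplying both sides by 15: x ≡ 15·7 = 105 ≡ 18 (mod 29).
Check: 2·18 = 36 = 1·29 + 7.

18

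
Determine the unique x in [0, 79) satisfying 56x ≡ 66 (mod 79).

4

The inverse of 56 mod 79 is 24 (since 56·24 = 1344 ≡ 1).
So x ≡ 24·66 = 1584 ≡ 4 (mod 79).
Check: 56·4 = 224 = 2·79 + 66.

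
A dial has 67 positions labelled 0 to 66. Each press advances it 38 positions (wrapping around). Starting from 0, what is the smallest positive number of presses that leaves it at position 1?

38·30 = 1140 = 17·67 + 1, so 38⁻¹ ≡ 30 (mod 67).

30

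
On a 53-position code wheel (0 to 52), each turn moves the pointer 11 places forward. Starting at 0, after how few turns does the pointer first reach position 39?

11⁻¹ ≡ 29 (mod 53) because 11·29 = 319 = 6·53 + 1.
Multiplying both sides by 29: x ≡ 29·39 = 1131 ≡ 18 (mod 53).
Check: 11·18 = 198 = 3·53 + 39.

18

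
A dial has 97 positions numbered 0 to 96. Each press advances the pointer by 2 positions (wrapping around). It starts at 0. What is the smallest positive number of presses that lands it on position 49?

73

The inverse of 2 mod 97 is 49 (since 2·49 = 98 ≡ 1).
Multiplying both sides by 49: x ≡ 49·49 = 2401 ≡ 73 (mod 97).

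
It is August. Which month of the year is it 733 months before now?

733 = 61·12 + 1, so 733 mod 12 = 1.
August − 1 month → July.

July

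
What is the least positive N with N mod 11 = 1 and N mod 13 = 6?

45

x ≡ 1 (mod 11) gives x ∈ {1, 12, 23, 34, 45}.
The first of these with x mod 13 = 6 is 45.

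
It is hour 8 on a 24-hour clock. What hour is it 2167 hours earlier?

1

2167 = 90·24 + 7, so 2167 mod 24 = 7.
(8 − 7) mod 24 = 1.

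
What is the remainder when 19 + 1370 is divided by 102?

1370 mod 102 = 44 (since 13·102 = 1326).
(19 + 44) mod 102 = 63.

63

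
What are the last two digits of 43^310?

49

By repeated squaring mod 100: 43^1≡43, 43^2≡49, 43^4≡1, 43^8≡1, 43^16≡1, 43^32≡1, 43^64≡1, 43^128≡1, 43^256≡1.
Since 310 = 2 + 4 + 16 + 32 + 256 in binary, 43^310 ≡ 49·1·1·1·1 ≡ 49 (mod 100).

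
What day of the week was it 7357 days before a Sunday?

7357 − 1051·7 = 0, so 7357 ≡ 0 (mod 7).
Sunday − 0 days → Sunday.

Sunday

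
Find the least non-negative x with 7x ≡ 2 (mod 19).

3

7⁻¹ ≡ 11 (mod 19) because 7·11 = 77 = 4·19 + 1.
So x ≡ 11·2 = 22 ≡ 3 (mod 19).
Check: 7·3 = 21 = 1·19 + 2.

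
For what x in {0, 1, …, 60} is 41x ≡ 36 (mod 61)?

41⁻¹ ≡ 3 (mod 61) because 41·3 = 123 = 2·61 + 1.
So x ≡ 3·36 = 108 ≡ 47 (mod 61).

47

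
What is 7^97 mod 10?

Last digits of 7^n: 7, 9, 3, 1 (period 4).
97 leaves remainder 1 on division by 4, so 7^97 ends in 7.

7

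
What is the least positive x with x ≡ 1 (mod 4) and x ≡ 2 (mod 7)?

Since 7·3 ≡ 1 (mod 4), take x = 2 + 7·((1−2)·3 mod 4) = 2 + 7·1 = 9.
Check: 9 mod 4 = 1, 9 mod 7 = 2.

9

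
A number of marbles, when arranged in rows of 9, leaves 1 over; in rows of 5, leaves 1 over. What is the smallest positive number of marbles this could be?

x ≡ 1 (mod 5) gives x ∈ {1}.
The first of these with x mod 9 = 1 is 1.

1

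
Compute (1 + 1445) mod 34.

18

1445 = 42·34 + 17, so 1445 mod 34 = 17.
(1 + 17) mod 34 = 18.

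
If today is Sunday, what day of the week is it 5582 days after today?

5582 − 797·7 = 3, so 5582 ≡ 3 (mod 7).
Sunday + 3 days → Wednesday.

Wednesday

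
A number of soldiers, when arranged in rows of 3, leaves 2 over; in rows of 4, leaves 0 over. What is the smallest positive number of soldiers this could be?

8

Since 4·1 ≡ 1 (mod 3), take x = 0 + 4·((2−0)·1 mod 3) = 0 + 4·2 = 8.
Check: 8 mod 3 = 2, 8 mod 4 = 0.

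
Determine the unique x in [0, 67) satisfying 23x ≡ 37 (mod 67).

The inverse of 23 mod 67 is 35 (since 23·35 = 805 ≡ 1).
Multiplying both sides by 35: x ≡ 35·37 = 1295 ≡ 22 (mod 67).

22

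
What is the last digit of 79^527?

The units digit of 79^n cycles with period 2: 9, 1, …
527 leaves remainder 1 on division by 2, so 79^527 ends in 9.

9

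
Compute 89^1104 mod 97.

Successive squares of 89 mod 97: 89^1≡89, 89^2≡64, 89^4≡22, 89^8≡96, 89^16≡1, 89^32≡1, 89^64≡1, 89^128≡1, 89^256≡1, 89^512≡1, 89^1024≡1.
Since 1104 = 16 + 64 + 1024 in binary, 89^1104 ≡ 1·1·1 ≡ 1 (mod 97).

1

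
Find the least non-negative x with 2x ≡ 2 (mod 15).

1

The inverse of 2 mod 15 is 8 (since 2·8 = 16 ≡ 1).
So x ≡ 8·2 = 16 ≡ 1 (mod 15).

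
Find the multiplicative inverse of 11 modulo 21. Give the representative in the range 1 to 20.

2

11·2 = 22 = 1·21 + 1, so 11⁻¹ ≡ 2 (mod 21).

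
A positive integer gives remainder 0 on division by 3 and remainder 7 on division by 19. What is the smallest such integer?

45

x ≡ 0 (mod 3) gives x ∈ {0, 3, 6, 9, 12, 15, 18, 21, …}.
The first of these with x mod 19 = 7 is 45.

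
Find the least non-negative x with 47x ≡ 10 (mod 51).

The inverse of 47 mod 51 is 38 (since 47·38 = 1786 ≡ 1).
So x ≡ 38·10 = 380 ≡ 23 (mod 51).

23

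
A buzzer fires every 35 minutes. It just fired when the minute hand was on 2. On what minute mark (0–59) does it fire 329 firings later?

329·35 = 11515.
11515 − 191·60 = 55, so 11515 ≡ 55 (mod 60).
(2 + 55) mod 60 = 57.

57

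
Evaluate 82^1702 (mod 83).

1

Square-and-reduce mod 83: 82^1≡82, 82^2≡1, 82^4≡1, 82^8≡1, 82^16≡1, 82^32≡1, 82^64≡1, 82^128≡1, 82^256≡1, 82^512≡1, 82^1024≡1.
1702 = 2 + 4 + 32 + 128 + 512 + 1024, so 82^1702 ≡ 1·1·1·1·1·1 ≡ 1 (mod 83).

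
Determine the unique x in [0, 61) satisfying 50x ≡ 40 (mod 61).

50⁻¹ ≡ 11 (mod 61) because 50·11 = 550 = 9·61 + 1.
Multiplying both sides by 11: x ≡ 11·40 = 440 ≡ 13 (mod 61).
Check: 50·13 = 650 = 10·61 + 40.

13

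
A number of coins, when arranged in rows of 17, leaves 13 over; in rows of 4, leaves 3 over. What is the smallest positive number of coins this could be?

x ≡ 3 (mod 4) gives x ∈ {3, 7, 11, 15, 19, 23, 27, 31, …}.
The first of these with x mod 17 = 13 is 47.

47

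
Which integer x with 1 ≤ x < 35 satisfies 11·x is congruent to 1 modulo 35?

11·16 = 176 = 5·35 + 1, so 11⁻¹ ≡ 16 (mod 35).

16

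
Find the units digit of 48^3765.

8

Last digits of 8^n: 8, 4, 2, 6 (period 4).
3765 mod 4 = 1, so the last digit matches 8^1 = 8.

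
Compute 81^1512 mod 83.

70

Successive squares of 81 mod 83: 81^1≡81, 81^2≡4, 81^4≡16, 81^8≡7, 81^16≡49, 81^32≡77, 81^64≡36, 81^128≡51, 81^256≡28, 81^512≡37, 81^1024≡41.
1512 = 8 + 32 + 64 + 128 + 256 + 1024, so 81^1512 ≡ 7·77·36·51·28·41 ≡ 70 (mod 83).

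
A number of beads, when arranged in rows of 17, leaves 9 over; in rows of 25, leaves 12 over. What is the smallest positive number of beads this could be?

Since 25·15 ≡ 1 (mod 17), take x = 12 + 25·((9−12)·15 mod 17) = 12 + 25·6 = 162.
Check: 162 mod 17 = 9, 162 mod 25 = 12.

162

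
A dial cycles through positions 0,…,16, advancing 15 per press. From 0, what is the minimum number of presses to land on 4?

15⁻¹ ≡ 8 (mod 17) because 15·8 = 120 = 7·17 + 1.
So x ≡ 8·4 = 32 ≡ 15 (mod 17).

15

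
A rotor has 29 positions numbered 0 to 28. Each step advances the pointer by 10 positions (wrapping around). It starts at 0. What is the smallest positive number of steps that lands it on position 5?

15

The inverse of 10 mod 29 is 3 (since 10·3 = 30 ≡ 1).
So x ≡ 3·5 = 15 ≡ 15 (mod 29).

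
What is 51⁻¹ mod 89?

51·7 = 357 = 4·89 + 1, so 51⁻¹ ≡ 7 (mod 89).

7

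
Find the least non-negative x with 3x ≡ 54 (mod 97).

18

The inverse of 3 mod 97 is 65 (since 3·65 = 195 ≡ 1).
So x ≡ 65·54 = 3510 ≡ 18 (mod 97).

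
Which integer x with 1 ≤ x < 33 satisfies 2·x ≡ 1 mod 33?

33 = 16·2 + 1
2 = 2·1 + 0
Back-substituting gives 2·17 ≡ 1 (mod 33).

17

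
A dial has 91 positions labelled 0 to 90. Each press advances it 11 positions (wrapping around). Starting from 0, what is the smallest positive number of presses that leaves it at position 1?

58

91 = 8·11 + 3
11 = 3·3 + 2
3 = 1·2 + 1
2 = 2·1 + 0
Back-substituting gives 11·58 ≡ 1 (mod 91).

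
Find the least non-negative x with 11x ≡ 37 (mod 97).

21

The inverse of 11 mod 97 is 53 (since 11·53 = 583 ≡ 1).
Multiplying both sides by 53: x ≡ 53·37 = 1961 ≡ 21 (mod 97).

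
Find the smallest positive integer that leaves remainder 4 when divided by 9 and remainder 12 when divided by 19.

Since 19·1 ≡ 1 (mod 9), take x = 12 + 19·((4−12)·1 mod 9) = 12 + 19·1 = 31.
Check: 31 mod 9 = 4, 31 mod 19 = 12.

31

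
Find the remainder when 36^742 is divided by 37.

By repeated squaring mod 37: 36^1≡36, 36^2≡1, 36^4≡1, 36^8≡1, 36^16≡1, 36^32≡1, 36^64≡1, 36^128≡1, 36^256≡1, 36^512≡1.
742 = 2 + 4 + 32 + 64 + 128 + 512, so 36^742 ≡ 1·1·1·1·1·1 ≡ 1 (mod 37).

1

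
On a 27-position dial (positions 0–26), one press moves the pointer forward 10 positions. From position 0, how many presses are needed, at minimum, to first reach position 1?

19

27 = 2·10 + 7
10 = 1·7 + 3
7 = 2·3 + 1
3 = 3·1 + 0
Back-substituting gives 10·19 ≡ 1 (mod 27).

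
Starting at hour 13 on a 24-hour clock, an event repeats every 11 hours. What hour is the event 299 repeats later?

14

299·11 = 3289.
3289 = 137·24 + 1, so 3289 mod 24 = 1.
(13 + 1) mod 24 = 14.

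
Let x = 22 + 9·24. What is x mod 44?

9·24 = 216.
216 = 4·44 + 40, so 216 mod 44 = 40.
(22 + 40) mod 44 = 18.

18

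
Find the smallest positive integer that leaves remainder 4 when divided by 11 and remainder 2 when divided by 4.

x ≡ 2 (mod 4) gives x ∈ {2, 6, 10, 14, 18, 22, 26}.
The first of these with x mod 11 = 4 is 26.

26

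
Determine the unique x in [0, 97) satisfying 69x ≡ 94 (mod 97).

59

69⁻¹ ≡ 45 (mod 97) because 69·45 = 3105 = 32·97 + 1.
Multiplying both sides by 45: x ≡ 45·94 = 4230 ≡ 59 (mod 97).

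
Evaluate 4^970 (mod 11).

1

By repeated squaring mod 11: 4^1≡4, 4^2≡5, 4^4≡3, 4^8≡9, 4^16≡4, 4^32≡5, 4^64≡3, 4^128≡9, 4^256≡4, 4^512≡5.
970 = 2 + 8 + 64 + 128 + 256 + 512, so 4^970 ≡ 5·9·3·9·4·5 ≡ 1 (mod 11).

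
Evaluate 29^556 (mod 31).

Successive squares of 29 mod 31: 29^1≡29, 29^2≡4, 29^4≡16, 29^8≡8, 29^16≡2, 29^32≡4, 29^64≡16, 29^128≡8, 29^256≡2, 29^512≡4.
Since 556 = 4 + 8 + 32 + 512 in binary, 29^556 ≡ 16·8·4·4 ≡ 2 (mod 31).

2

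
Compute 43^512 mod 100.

1

Successive squares of 43 mod 100: 43^1≡43, 43^2≡49, 43^4≡1, 43^8≡1, 43^16≡1, 43^32≡1, 43^64≡1, 43^128≡1, 43^256≡1, 43^512≡1.
512 = 512, so 43^512 ≡ 1 ≡ 1 (mod 100).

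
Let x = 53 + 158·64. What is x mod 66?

158·64 = 10112.
Dividing 10112 by 66 gives quotient 153 and remainder 14.
(53 + 14) mod 66 = 1.

1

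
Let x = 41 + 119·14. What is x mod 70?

119·14 = 1666.
1666 = 23·70 + 56, so 1666 mod 70 = 56.
(41 + 56) mod 70 = 27.

27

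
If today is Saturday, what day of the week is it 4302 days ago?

Dividing 4302 by 7 gives quotient 614 and remainder 4.
Saturday − 4 days → Tuesday.

Tuesday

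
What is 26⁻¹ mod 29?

19

29 = 1·26 + 3
26 = 8·3 + 2
3 = 1·2 + 1
2 = 2·1 + 0
Back-substituting gives 26·19 ≡ 1 (mod 29).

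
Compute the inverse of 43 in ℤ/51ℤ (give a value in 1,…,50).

19

43·19 = 817 = 16·51 + 1, so 43⁻¹ ≡ 19 (mod 51).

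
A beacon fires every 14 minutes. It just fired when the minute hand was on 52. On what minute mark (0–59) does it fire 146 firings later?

56

146·14 = 2044.
2044 − 34·60 = 4, so 2044 ≡ 4 (mod 60).
(52 + 4) mod 60 = 56.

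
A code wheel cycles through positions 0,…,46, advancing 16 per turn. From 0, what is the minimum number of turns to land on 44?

The inverse of 16 mod 47 is 3 (since 16·3 = 48 ≡ 1).
So x ≡ 3·44 = 132 ≡ 38 (mod 47).
Check: 16·38 = 608 = 12·47 + 44.

38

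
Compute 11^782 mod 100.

21

Square-and-reduce mod 100: 11^1≡11, 11^2≡21, 11^4≡41, 11^8≡81, 11^16≡61, 11^32≡21, 11^64≡41, 11^128≡81, 11^256≡61, 11^512≡21.
782 = 2 + 4 + 8 + 256 + 512, so 11^782 ≡ 21·41·81·61·21 ≡ 21 (mod 100).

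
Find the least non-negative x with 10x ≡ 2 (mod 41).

33

10⁻¹ ≡ 37 (mod 41) because 10·37 = 370 = 9·41 + 1.
So x ≡ 37·2 = 74 ≡ 33 (mod 41).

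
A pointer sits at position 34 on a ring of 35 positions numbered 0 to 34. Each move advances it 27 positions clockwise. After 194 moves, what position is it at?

22

194·27 = 5238.
Dividing 5238 by 35 gives quotient 149 and remainder 23.
(34 + 23) mod 35 = 22.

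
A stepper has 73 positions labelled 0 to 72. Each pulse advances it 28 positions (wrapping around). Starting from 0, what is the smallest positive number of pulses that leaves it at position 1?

60

28·60 = 1680 = 23·73 + 1, so 28⁻¹ ≡ 60 (mod 73).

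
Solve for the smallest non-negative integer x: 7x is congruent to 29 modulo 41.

The inverse of 7 mod 41 is 6 (since 7·6 = 42 ≡ 1).
Multiplying both sides by 6: x ≡ 6·29 = 174 ≡ 10 (mod 41).

10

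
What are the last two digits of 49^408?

Square-and-reduce mod 100: 49^1≡49, 49^2≡1, 49^4≡1, 49^8≡1, 49^16≡1, 49^32≡1, 49^64≡1, 49^128≡1, 49^256≡1.
Since 408 = 8 + 16 + 128 + 256 in binary, 49^408 ≡ 1·1·1·1 ≡ 1 (mod 100).

01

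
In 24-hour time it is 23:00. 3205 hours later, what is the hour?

3205 mod 24 = 13 (since 133·24 = 3192).
(23 + 13) mod 24 = 12.

12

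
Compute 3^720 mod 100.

1

Square-and-reduce mod 100: 3^1≡3, 3^2≡9, 3^4≡81, 3^8≡61, 3^16≡21, 3^32≡41, 3^64≡81, 3^128≡61, 3^256≡21, 3^512≡41.
720 = 16 + 64 + 128 + 512, so 3^720 ≡ 21·81·61·41 ≡ 1 (mod 100).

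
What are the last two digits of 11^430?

Square-and-reduce mod 100: 11^1≡11, 11^2≡21, 11^4≡41, 11^8≡81, 11^16≡61, 11^32≡21, 11^64≡41, 11^128≡81, 11^256≡61.
430 = 2 + 4 + 8 + 32 + 128 + 256, so 11^430 ≡ 21·41·81·21·81·61 ≡ 1 (mod 100).

01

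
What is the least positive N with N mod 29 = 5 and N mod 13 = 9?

295

x ≡ 9 (mod 13) gives x ∈ {9, 22, 35, 48, 61, 74, 87, 100, …}.
The first of these with x mod 29 = 5 is 295.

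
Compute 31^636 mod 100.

By repeated squaring mod 100: 31^1≡31, 31^2≡61, 31^4≡21, 31^8≡41, 31^16≡81, 31^32≡61, 31^64≡21, 31^128≡41, 31^256≡81, 31^512≡61.
Since 636 = 4 + 8 + 16 + 32 + 64 + 512 in binary, 31^636 ≡ 21·41·81·61·21·61 ≡ 81 (mod 100).

81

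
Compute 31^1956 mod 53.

28

By repeated squaring mod 53: 31^1≡31, 31^2≡7, 31^4≡49, 31^8≡16, 31^16≡44, 31^32≡28, 31^64≡42, 31^128≡15, 31^256≡13, 31^512≡10, 31^1024≡47.
1956 = 4 + 32 + 128 + 256 + 512 + 1024, so 31^1956 ≡ 49·28·15·13·10·47 ≡ 28 (mod 53).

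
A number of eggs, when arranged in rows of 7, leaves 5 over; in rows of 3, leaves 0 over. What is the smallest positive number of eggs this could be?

x ≡ 0 (mod 3) gives x ∈ {0, 3, 6, 9, 12}.
The first of these with x mod 7 = 5 is 12.

12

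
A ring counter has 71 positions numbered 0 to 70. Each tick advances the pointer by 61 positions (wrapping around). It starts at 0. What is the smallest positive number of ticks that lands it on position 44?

The inverse of 61 mod 71 is 7 (since 61·7 = 427 ≡ 1).
So x ≡ 7·44 = 308 ≡ 24 (mod 71).
Check: 61·24 = 1464 = 20·71 + 44.

24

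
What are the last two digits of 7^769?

Successive squares of 7 mod 100: 7^1≡7, 7^2≡49, 7^4≡1, 7^8≡1, 7^16≡1, 7^32≡1, 7^64≡1, 7^128≡1, 7^256≡1, 7^512≡1.
769 = 1 + 256 + 512, so 7^769 ≡ 7·1·1 ≡ 7 (mod 100).

07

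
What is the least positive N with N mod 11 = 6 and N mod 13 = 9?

x ≡ 6 (mod 11) gives x ∈ {6, 17, 28, 39, 50, 61}.
The first of these with x mod 13 = 9 is 61.

61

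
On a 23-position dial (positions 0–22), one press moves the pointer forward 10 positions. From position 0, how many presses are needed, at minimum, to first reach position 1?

7

10·7 = 70 = 3·23 + 1, so 10⁻¹ ≡ 7 (mod 23).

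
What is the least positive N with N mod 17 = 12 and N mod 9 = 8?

80

x ≡ 8 (mod 9) gives x ∈ {8, 17, 26, 35, 44, 53, 62, 71, …}.
The first of these with x mod 17 = 12 is 80.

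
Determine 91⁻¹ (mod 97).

16

91·16 = 1456 = 15·97 + 1, so 91⁻¹ ≡ 16 (mod 97).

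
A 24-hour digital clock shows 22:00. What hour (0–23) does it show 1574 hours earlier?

1574 mod 24 = 14 (since 65·24 = 1560).
(22 − 14) mod 24 = 8.

8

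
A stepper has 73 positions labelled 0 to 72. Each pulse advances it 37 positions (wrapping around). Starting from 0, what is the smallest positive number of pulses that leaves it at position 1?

2

73 = 1·37 + 36
37 = 1·36 + 1
36 = 36·1 + 0
Back-substituting gives 37·2 ≡ 1 (mod 73).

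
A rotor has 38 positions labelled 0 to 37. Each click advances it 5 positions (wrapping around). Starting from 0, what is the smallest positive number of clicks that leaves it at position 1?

23

38 = 7·5 + 3
5 = 1·3 + 2
3 = 1·2 + 1
2 = 2·1 + 0
Back-substituting gives 5·23 ≡ 1 (mod 38).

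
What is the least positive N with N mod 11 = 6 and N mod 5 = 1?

6

x ≡ 1 (mod 5) gives x ∈ {1, 6}.
The first of these with x mod 11 = 6 is 6.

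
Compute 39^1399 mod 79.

47

Successive squares of 39 mod 79: 39^1≡39, 39^2≡20, 39^4≡5, 39^8≡25, 39^16≡72, 39^32≡49, 39^64≡31, 39^128≡13, 39^256≡11, 39^512≡42, 39^1024≡26.
1399 = 1 + 2 + 4 + 16 + 32 + 64 + 256 + 1024, so 39^1399 ≡ 39·20·5·72·49·31·11·26 ≡ 47 (mod 79).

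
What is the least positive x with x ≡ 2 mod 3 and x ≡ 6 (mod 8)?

x ≡ 2 (mod 3) gives x ∈ {2, 5, 8, 11, 14}.
The first of these with x mod 8 = 6 is 14.

14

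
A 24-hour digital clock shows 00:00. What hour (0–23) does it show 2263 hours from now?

7

2263 − 94·24 = 7, so 2263 ≡ 7 (mod 24).
(0 + 7) mod 24 = 7.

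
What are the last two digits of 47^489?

Successive squares of 47 mod 100: 47^1≡47, 47^2≡9, 47^4≡81, 47^8≡61, 47^16≡21, 47^32≡41, 47^64≡81, 47^128≡61, 47^256≡21.
Since 489 = 1 + 8 + 32 + 64 + 128 + 256 in binary, 47^489 ≡ 47·61·41·81·61·21 ≡ 67 (mod 100).

67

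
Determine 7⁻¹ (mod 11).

8

11 = 1·7 + 4
7 = 1·4 + 3
4 = 1·3 + 1
3 = 3·1 + 0
Back-substituting gives 7·8 ≡ 1 (mod 11).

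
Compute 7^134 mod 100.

Square-and-reduce mod 100: 7^1≡7, 7^2≡49, 7^4≡1, 7^8≡1, 7^16≡1, 7^32≡1, 7^64≡1, 7^128≡1.
Since 134 = 2 + 4 + 128 in binary, 7^134 ≡ 49·1·1 ≡ 49 (mod 100).

49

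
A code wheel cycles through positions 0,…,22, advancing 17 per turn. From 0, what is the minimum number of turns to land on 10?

6

17⁻¹ ≡ 19 (mod 23) because 17·19 = 323 = 14·23 + 1.
Multiplying both sides by 19: x ≡ 19·10 = 190 ≡ 6 (mod 23).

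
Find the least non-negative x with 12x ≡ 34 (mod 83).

72

12⁻¹ ≡ 7 (mod 83) because 12·7 = 84 = 1·83 + 1.
Multiplying both sides by 7: x ≡ 7·34 = 238 ≡ 72 (mod 83).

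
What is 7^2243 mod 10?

3

Powers of 7 mod 10 repeat with period 4: 7, 9, 3, 1.
2243 mod 4 = 3, so the last digit matches 7^3 = 3.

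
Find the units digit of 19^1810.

The units digit of 19^n cycles with period 2: 9, 1, …
1810 leaves remainder 0 on division by 2, so 19^1810 ends in 1.

1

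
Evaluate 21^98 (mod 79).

Successive squares of 21 mod 79: 21^1≡21, 21^2≡46, 21^4≡62, 21^8≡52, 21^16≡18, 21^32≡8, 21^64≡64.
98 = 2 + 32 + 64, so 21^98 ≡ 46·8·64 ≡ 10 (mod 79).

10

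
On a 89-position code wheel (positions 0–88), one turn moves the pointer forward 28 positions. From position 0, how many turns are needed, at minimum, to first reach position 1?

35

28·35 = 980 = 11·89 + 1, so 28⁻¹ ≡ 35 (mod 89).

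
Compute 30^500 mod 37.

9

By repeated squaring mod 37: 30^1≡30, 30^2≡12, 30^4≡33, 30^8≡16, 30^16≡34, 30^32≡9, 30^64≡7, 30^128≡12, 30^256≡33.
Since 500 = 4 + 16 + 32 + 64 + 128 + 256 in binary, 30^500 ≡ 33·34·9·7·12·33 ≡ 9 (mod 37).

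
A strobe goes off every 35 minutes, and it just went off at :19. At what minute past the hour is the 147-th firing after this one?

4

147·35 = 5145.
5145 = 85·60 + 45, so 5145 mod 60 = 45.
(19 + 45) mod 60 = 4.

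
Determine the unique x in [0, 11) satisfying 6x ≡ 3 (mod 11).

6

6⁻¹ ≡ 2 (mod 11) because 6·2 = 12 = 1·11 + 1.
Multiplying both sides by 2: x ≡ 2·3 = 6 ≡ 6 (mod 11).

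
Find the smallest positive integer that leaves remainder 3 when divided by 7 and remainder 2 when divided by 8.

10

Since 8·1 ≡ 1 (mod 7), take x = 2 + 8·((3−2)·1 mod 7) = 2 + 8·1 = 10.
Check: 10 mod 7 = 3, 10 mod 8 = 2.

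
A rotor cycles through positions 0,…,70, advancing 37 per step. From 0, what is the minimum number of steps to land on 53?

The inverse of 37 mod 71 is 48 (since 37·48 = 1776 ≡ 1).
Multiplying both sides by 48: x ≡ 48·53 = 2544 ≡ 59 (mod 71).

59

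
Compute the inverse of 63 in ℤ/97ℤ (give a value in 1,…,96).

63·77 = 4851 = 50·97 + 1, so 63⁻¹ ≡ 77 (mod 97).

77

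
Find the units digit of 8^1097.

8

Last digits of 8^n: 8, 4, 2, 6 (period 4).
1097 mod 4 = 1, so the last digit matches 8^1 = 8.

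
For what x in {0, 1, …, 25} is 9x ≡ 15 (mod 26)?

19

9⁻¹ ≡ 3 (mod 26) because 9·3 = 27 = 1·26 + 1.
Multiplying both sides by 3: x ≡ 3·15 = 45 ≡ 19 (mod 26).
Check: 9·19 = 171 = 6·26 + 15.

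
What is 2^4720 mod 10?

Powers of 2 mod 10 repeat with period 4: 2, 4, 8, 6.
4720 leaves remainder 0 on division by 4, so 2^4720 ends in 6.

6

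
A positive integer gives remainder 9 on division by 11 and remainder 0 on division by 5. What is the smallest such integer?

x ≡ 0 (mod 5) gives x ∈ {0, 5, 10, 15, 20}.
The first of these with x mod 11 = 9 is 20.

20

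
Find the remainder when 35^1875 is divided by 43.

Square-and-reduce mod 43: 35^1≡35, 35^2≡21, 35^4≡11, 35^8≡35, 35^16≡21, 35^32≡11, 35^64≡35, 35^128≡21, 35^256≡11, 35^512≡35, 35^1024≡21.
1875 = 1 + 2 + 16 + 64 + 256 + 512 + 1024, so 35^1875 ≡ 35·21·21·35·11·35·21 ≡ 16 (mod 43).

16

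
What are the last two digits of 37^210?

Square-and-reduce mod 100: 37^1≡37, 37^2≡69, 37^4≡61, 37^8≡21, 37^16≡41, 37^32≡81, 37^64≡61, 37^128≡21.
Since 210 = 2 + 16 + 64 + 128 in binary, 37^210 ≡ 69·41·61·21 ≡ 49 (mod 100).

49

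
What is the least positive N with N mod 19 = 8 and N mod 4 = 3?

x ≡ 3 (mod 4) gives x ∈ {3, 7, 11, 15, 19, 23, 27}.
The first of these with x mod 19 = 8 is 27.

27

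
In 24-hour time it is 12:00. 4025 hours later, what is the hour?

4025 mod 24 = 17 (since 167·24 = 4008).
(12 + 17) mod 24 = 5.

5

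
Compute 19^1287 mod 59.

25

Successive squares of 19 mod 59: 19^1≡19, 19^2≡7, 19^4≡49, 19^8≡41, 19^16≡29, 19^32≡15, 19^64≡48, 19^128≡3, 19^256≡9, 19^512≡22, 19^1024≡12.
1287 = 1 + 2 + 4 + 256 + 1024, so 19^1287 ≡ 19·7·49·9·12 ≡ 25 (mod 59).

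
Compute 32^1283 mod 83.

60

Successive squares of 32 mod 83: 32^1≡32, 32^2≡28, 32^4≡37, 32^8≡41, 32^16≡21, 32^32≡26, 32^64≡12, 32^128≡61, 32^256≡69, 32^512≡30, 32^1024≡70.
Since 1283 = 1 + 2 + 256 + 1024 in binary, 32^1283 ≡ 32·28·69·70 ≡ 60 (mod 83).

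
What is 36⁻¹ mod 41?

8

41 = 1·36 + 5
36 = 7·5 + 1
5 = 5·1 + 0
Back-substituting gives 36·8 ≡ 1 (mod 41).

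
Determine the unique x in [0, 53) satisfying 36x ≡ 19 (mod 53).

2

The inverse of 36 mod 53 is 28 (since 36·28 = 1008 ≡ 1).
So x ≡ 28·19 = 532 ≡ 2 (mod 53).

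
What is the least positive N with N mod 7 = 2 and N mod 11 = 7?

x ≡ 2 (mod 7) gives x ∈ {2, 9, 16, 23, 30, 37, 44, 51}.
The first of these with x mod 11 = 7 is 51.

51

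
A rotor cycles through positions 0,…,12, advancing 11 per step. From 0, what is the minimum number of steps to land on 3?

11⁻¹ ≡ 6 (mod 13) because 11·6 = 66 = 5·13 + 1.
So x ≡ 6·3 = 18 ≡ 5 (mod 13).

5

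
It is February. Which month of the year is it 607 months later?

September

607 − 50·12 = 7, so 607 ≡ 7 (mod 12).
February + 7 months → September.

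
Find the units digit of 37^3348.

Powers of 7 mod 10 repeat with period 4: 7, 9, 3, 1.
3348 leaves remainder 0 on division by 4, so 37^3348 ends in 1.

1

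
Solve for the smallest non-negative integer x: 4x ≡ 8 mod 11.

The inverse of 4 mod 11 is 3 (since 4·3 = 12 ≡ 1).
Multiplying both sides by 3: x ≡ 3·8 = 24 ≡ 2 (mod 11).

2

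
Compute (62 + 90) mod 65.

22

90 − 1·65 = 25, so 90 ≡ 25 (mod 65).
(62 + 25) mod 65 = 22.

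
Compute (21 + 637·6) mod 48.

3

637·6 = 3822.
Dividing 3822 by 48 gives quotient 79 and remainder 30.
(21 + 30) mod 48 = 3.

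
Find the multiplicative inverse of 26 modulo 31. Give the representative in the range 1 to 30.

6

26·6 = 156 = 5·31 + 1, so 26⁻¹ ≡ 6 (mod 31).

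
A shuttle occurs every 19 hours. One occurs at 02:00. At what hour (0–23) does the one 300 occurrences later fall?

14

300·19 = 5700.
5700 − 237·24 = 12, so 5700 ≡ 12 (mod 24).
(2 + 12) mod 24 = 14.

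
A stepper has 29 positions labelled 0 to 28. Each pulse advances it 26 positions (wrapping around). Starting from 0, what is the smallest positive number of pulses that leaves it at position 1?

29 = 1·26 + 3
26 = 8·3 + 2
3 = 1·2 + 1
2 = 2·1 + 0
Back-substituting gives 26·19 ≡ 1 (mod 29).

19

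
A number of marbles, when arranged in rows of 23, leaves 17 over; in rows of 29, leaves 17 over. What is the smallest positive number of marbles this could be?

17

Since 29·4 ≡ 1 (mod 23), take x = 17 + 29·((17−17)·4 mod 23) = 17 + 29·0 = 17.
Check: 17 mod 23 = 17, 17 mod 29 = 17.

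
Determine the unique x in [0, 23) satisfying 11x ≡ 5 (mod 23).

13

11⁻¹ ≡ 21 (mod 23) because 11·21 = 231 = 10·23 + 1.
So x ≡ 21·5 = 105 ≡ 13 (mod 23).
Check: 11·13 = 143 = 6·23 + 5.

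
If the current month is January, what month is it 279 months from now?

April

279 − 23·12 = 3, so 279 ≡ 3 (mod 12).
January + 3 months → April.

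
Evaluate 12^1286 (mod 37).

34

Successive squares of 12 mod 37: 12^1≡12, 12^2≡33, 12^4≡16, 12^8≡34, 12^16≡9, 12^32≡7, 12^64≡12, 12^128≡33, 12^256≡16, 12^512≡34, 12^1024≡9.
1286 = 2 + 4 + 256 + 1024, so 12^1286 ≡ 33·16·16·9 ≡ 34 (mod 37).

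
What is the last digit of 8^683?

Powers of 8 mod 10 repeat with period 4: 8, 4, 2, 6.
683 mod 4 = 3, so the last digit matches 8^3 = 2.

2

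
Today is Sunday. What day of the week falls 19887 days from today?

19887 − 2841·7 = 0, so 19887 ≡ 0 (mod 7).
Sunday + 0 days → Sunday.

Sunday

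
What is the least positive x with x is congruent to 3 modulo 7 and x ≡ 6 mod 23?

52

x ≡ 3 (mod 7) gives x ∈ {3, 10, 17, 24, 31, 38, 45, 52}.
The first of these with x mod 23 = 6 is 52.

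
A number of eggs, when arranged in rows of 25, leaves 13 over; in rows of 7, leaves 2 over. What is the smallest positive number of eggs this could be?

Since 7·18 ≡ 1 (mod 25), take x = 2 + 7·((13−2)·18 mod 25) = 2 + 7·23 = 163.
Check: 163 mod 25 = 13, 163 mod 7 = 2.

163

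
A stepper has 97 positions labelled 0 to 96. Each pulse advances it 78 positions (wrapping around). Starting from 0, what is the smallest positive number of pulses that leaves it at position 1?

51

97 = 1·78 + 19
78 = 4·19 + 2
19 = 9·2 + 1
2 = 2·1 + 0
Back-substituting gives 78·51 ≡ 1 (mod 97).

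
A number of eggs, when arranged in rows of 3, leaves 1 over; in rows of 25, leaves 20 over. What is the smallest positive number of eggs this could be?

x ≡ 1 (mod 3) gives x ∈ {1, 4, 7, 10, 13, 16, 19, 22, …}.
The first of these with x mod 25 = 20 is 70.

70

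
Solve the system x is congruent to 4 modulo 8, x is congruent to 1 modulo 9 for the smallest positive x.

28

Since 9·1 ≡ 1 (mod 8), take x = 1 + 9·((4−1)·1 mod 8) = 1 + 9·3 = 28.
Check: 28 mod 8 = 4, 28 mod 9 = 1.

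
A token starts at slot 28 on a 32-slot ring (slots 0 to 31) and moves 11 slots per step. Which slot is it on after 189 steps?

27

189·11 = 2079.
Dividing 2079 by 32 gives quotient 64 and remainder 31.
(28 + 31) mod 32 = 27.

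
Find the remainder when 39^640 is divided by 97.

35

Square-and-reduce mod 97: 39^1≡39, 39^2≡66, 39^4≡88, 39^8≡81, 39^16≡62, 39^32≡61, 39^64≡35, 39^128≡61, 39^256≡35, 39^512≡61.
640 = 128 + 512, so 39^640 ≡ 61·61 ≡ 35 (mod 97).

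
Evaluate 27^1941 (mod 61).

27

By repeated squaring mod 61: 27^1≡27, 27^2≡58, 27^4≡9, 27^8≡20, 27^16≡34, 27^32≡58, 27^64≡9, 27^128≡20, 27^256≡34, 27^512≡58, 27^1024≡9.
Since 1941 = 1 + 4 + 16 + 128 + 256 + 512 + 1024 in binary, 27^1941 ≡ 27·9·34·20·34·58·9 ≡ 27 (mod 61).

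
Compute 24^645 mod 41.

Square-and-reduce mod 41: 24^1≡24, 24^2≡2, 24^4≡4, 24^8≡16, 24^16≡10, 24^32≡18, 24^64≡37, 24^128≡16, 24^256≡10, 24^512≡18.
645 = 1 + 4 + 128 + 512, so 24^645 ≡ 24·4·16·18 ≡ 14 (mod 41).

14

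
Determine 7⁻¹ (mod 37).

16

37 = 5·7 + 2
7 = 3·2 + 1
2 = 2·1 + 0
Back-substituting gives 7·16 ≡ 1 (mod 37).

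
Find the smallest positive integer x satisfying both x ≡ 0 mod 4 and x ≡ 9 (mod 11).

20

x ≡ 0 (mod 4) gives x ∈ {0, 4, 8, 12, 16, 20}.
The first of these with x mod 11 = 9 is 20.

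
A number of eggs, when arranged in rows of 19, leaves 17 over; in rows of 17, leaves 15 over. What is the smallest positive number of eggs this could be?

321

x ≡ 15 (mod 17) gives x ∈ {15, 32, 49, 66, 83, 100, 117, 134, …}.
The first of these with x mod 19 = 17 is 321.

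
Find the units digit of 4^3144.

The units digit of 4^n cycles with period 2: 4, 6, …
3144 leaves remainder 0 on division by 2, so 4^3144 ends in 6.

6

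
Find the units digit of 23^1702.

9

The units digit of 23^n cycles with period 4: 3, 9, 7, 1, …
1702 mod 4 = 2, so the last digit matches 3^2 = 9.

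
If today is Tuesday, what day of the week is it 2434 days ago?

Thursday

2434 − 347·7 = 5, so 2434 ≡ 5 (mod 7).
Tuesday − 5 days → Thursday.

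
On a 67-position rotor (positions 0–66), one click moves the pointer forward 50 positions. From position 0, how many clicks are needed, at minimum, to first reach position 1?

67 = 1·50 + 17
50 = 2·17 + 16
17 = 1·16 + 1
16 = 16·1 + 0
Back-substituting gives 50·63 ≡ 1 (mod 67).

63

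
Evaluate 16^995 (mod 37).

Square-and-reduce mod 37: 16^1≡16, 16^2≡34, 16^4≡9, 16^8≡7, 16^16≡12, 16^32≡33, 16^64≡16, 16^128≡34, 16^256≡9, 16^512≡7.
995 = 1 + 2 + 32 + 64 + 128 + 256 + 512, so 16^995 ≡ 16·34·33·16·34·9·7 ≡ 33 (mod 37).

33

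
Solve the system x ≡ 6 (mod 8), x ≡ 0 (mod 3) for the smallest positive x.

6

x ≡ 0 (mod 3) gives x ∈ {0, 3, 6}.
The first of these with x mod 8 = 6 is 6.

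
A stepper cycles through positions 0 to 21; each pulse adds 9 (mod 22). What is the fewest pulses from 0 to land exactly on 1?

5

22 = 2·9 + 4
9 = 2·4 + 1
4 = 4·1 + 0
Back-substituting gives 9·5 ≡ 1 (mod 22).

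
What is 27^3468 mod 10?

1

Powers of 7 mod 10 repeat with period 4: 7, 9, 3, 1.
3468 leaves remainder 0 on division by 4, so 27^3468 ends in 1.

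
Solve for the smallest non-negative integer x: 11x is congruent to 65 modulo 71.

64

The inverse of 11 mod 71 is 13 (since 11·13 = 143 ≡ 1).
So x ≡ 13·65 = 845 ≡ 64 (mod 71).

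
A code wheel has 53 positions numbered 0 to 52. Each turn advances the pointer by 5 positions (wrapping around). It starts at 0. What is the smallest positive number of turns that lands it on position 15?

3

The inverse of 5 mod 53 is 32 (since 5·32 = 160 ≡ 1).
So x ≡ 32·15 = 480 ≡ 3 (mod 53).
Check: 5·3 = 15 = 0·53 + 15.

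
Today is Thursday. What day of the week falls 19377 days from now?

Friday

19377 = 2768·7 + 1, so 19377 mod 7 = 1.
Thursday + 1 day → Friday.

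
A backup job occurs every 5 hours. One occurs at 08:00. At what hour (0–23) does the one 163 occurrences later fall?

163·5 = 815.
815 = 33·24 + 23, so 815 mod 24 = 23.
(8 + 23) mod 24 = 7.

7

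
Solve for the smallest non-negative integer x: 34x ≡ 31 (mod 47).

The inverse of 34 mod 47 is 18 (since 34·18 = 612 ≡ 1).
So x ≡ 18·31 = 558 ≡ 41 (mod 47).

41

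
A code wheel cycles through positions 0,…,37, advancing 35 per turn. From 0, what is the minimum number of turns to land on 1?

25

The inverse of 35 mod 38 is 25 (since 35·25 = 875 ≡ 1).
Multiplying both sides by 25: x ≡ 25·1 = 25 ≡ 25 (mod 38).
Check: 35·25 = 875 = 23·38 + 1.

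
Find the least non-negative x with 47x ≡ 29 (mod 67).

The inverse of 47 mod 67 is 10 (since 47·10 = 470 ≡ 1).
So x ≡ 10·29 = 290 ≡ 22 (mod 67).

22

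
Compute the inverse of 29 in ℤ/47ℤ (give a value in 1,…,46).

13

29·13 = 377 = 8·47 + 1, so 29⁻¹ ≡ 13 (mod 47).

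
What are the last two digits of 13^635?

57

Square-and-reduce mod 100: 13^1≡13, 13^2≡69, 13^4≡61, 13^8≡21, 13^16≡41, 13^32≡81, 13^64≡61, 13^128≡21, 13^256≡41, 13^512≡81.
Since 635 = 1 + 2 + 8 + 16 + 32 + 64 + 512 in binary, 13^635 ≡ 13·69·21·41·81·61·81 ≡ 57 (mod 100).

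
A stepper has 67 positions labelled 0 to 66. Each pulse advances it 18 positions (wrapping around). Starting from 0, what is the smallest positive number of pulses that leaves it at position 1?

67 = 3·18 + 13
18 = 1·13 + 5
13 = 2·5 + 3
5 = 1·3 + 2
3 = 1·2 + 1
2 = 2·1 + 0
Back-substituting gives 18·41 ≡ 1 (mod 67).

41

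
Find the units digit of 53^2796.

1

The units digit of 53^n cycles with period 4: 3, 9, 7, 1, …
2796 mod 4 = 0, so the last digit matches 3^4 = 1.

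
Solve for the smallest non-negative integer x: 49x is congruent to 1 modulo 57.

The inverse of 49 mod 57 is 7 (since 49·7 = 343 ≡ 1).
Multiplying both sides by 7: x ≡ 7·1 = 7 ≡ 7 (mod 57).

7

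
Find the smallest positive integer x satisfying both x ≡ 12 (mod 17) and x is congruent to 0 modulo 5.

80

x ≡ 0 (mod 5) gives x ∈ {0, 5, 10, 15, 20, 25, 30, 35, …}.
The first of these with x mod 17 = 12 is 80.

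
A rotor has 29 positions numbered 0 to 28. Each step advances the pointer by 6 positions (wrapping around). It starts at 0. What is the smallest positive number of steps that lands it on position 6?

1

6⁻¹ ≡ 5 (mod 29) because 6·5 = 30 = 1·29 + 1.
So x ≡ 5·6 = 30 ≡ 1 (mod 29).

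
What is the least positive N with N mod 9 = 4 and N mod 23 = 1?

139

x ≡ 4 (mod 9) gives x ∈ {4, 13, 22, 31, 40, 49, 58, 67, …}.
The first of these with x mod 23 = 1 is 139.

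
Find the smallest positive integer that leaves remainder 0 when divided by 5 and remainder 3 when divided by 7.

10

Since 7·3 ≡ 1 (mod 5), take x = 3 + 7·((0−3)·3 mod 5) = 3 + 7·1 = 10.
Check: 10 mod 5 = 0, 10 mod 7 = 3.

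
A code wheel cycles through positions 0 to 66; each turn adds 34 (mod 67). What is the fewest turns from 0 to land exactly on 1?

2

67 = 1·34 + 33
34 = 1·33 + 1
33 = 33·1 + 0
Back-substituting gives 34·2 ≡ 1 (mod 67).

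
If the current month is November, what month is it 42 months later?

May

42 mod 12 = 6 (since 3·12 = 36).
November + 6 months → May.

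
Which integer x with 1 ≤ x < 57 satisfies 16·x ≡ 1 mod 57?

57 = 3·16 + 9
16 = 1·9 + 7
9 = 1·7 + 2
7 = 3·2 + 1
2 = 2·1 + 0
Back-substituting gives 16·25 ≡ 1 (mod 57).

25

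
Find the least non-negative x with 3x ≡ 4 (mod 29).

3⁻¹ ≡ 10 (mod 29) because 3·10 = 30 = 1·29 + 1.
Multiplying both sides by 10: x ≡ 10·4 = 40 ≡ 11 (mod 29).
Check: 3·11 = 33 = 1·29 + 4.

11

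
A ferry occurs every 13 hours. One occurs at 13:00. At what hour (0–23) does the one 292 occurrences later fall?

17

292·13 = 3796.
Dividing 3796 by 24 gives quotient 158 and remainder 4.
(13 + 4) mod 24 = 17.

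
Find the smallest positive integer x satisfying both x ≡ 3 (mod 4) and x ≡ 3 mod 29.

Since 29·1 ≡ 1 (mod 4), take x = 3 + 29·((3−3)·1 mod 4) = 3 + 29·0 = 3.
Check: 3 mod 4 = 3, 3 mod 29 = 3.

3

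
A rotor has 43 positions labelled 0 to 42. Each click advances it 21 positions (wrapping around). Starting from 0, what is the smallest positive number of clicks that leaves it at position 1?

21·41 = 861 = 20·43 + 1, so 21⁻¹ ≡ 41 (mod 43).

41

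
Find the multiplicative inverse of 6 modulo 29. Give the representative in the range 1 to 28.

29 = 4·6 + 5
6 = 1·5 + 1
5 = 5·1 + 0
Back-substituting gives 6·5 ≡ 1 (mod 29).

5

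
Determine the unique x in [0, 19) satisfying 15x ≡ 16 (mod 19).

15⁻¹ ≡ 14 (mod 19) because 15·14 = 210 = 11·19 + 1.
So x ≡ 14·16 = 224 ≡ 15 (mod 19).
Check: 15·15 = 225 = 11·19 + 16.

15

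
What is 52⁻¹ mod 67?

58

67 = 1·52 + 15
52 = 3·15 + 7
15 = 2·7 + 1
7 = 7·1 + 0
Back-substituting gives 52·58 ≡ 1 (mod 67).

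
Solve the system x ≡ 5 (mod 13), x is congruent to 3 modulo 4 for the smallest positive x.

31

x ≡ 3 (mod 4) gives x ∈ {3, 7, 11, 15, 19, 23, 27, 31}.
The first of these with x mod 13 = 5 is 31.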